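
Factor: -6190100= - 2^2*5^2*7^1*37^1*239^1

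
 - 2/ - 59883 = 2/59883 = 0.00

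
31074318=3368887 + 27705431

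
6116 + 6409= 12525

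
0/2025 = 0 = 0.00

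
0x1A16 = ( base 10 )6678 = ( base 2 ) 1101000010110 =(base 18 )12B0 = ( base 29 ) 7R8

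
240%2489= 240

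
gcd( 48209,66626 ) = 7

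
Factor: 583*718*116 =48556904 = 2^3*11^1*29^1*53^1 *359^1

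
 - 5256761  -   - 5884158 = 627397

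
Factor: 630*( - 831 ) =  - 2^1*3^3*5^1 * 7^1 *277^1 = -523530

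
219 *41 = 8979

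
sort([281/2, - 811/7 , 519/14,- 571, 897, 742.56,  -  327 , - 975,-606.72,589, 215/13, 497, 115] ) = [ -975, - 606.72,-571, - 327,-811/7 , 215/13, 519/14, 115,281/2,497,589, 742.56, 897] 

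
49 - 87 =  - 38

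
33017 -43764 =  -10747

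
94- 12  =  82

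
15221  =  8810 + 6411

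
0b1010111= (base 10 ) 87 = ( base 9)106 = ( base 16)57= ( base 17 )52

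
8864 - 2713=6151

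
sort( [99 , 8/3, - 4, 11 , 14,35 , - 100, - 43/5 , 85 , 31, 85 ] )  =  [- 100,-43/5, - 4,8/3,11, 14 , 31, 35 , 85, 85,99 ]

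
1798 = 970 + 828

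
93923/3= 93923/3 = 31307.67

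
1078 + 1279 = 2357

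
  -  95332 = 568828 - 664160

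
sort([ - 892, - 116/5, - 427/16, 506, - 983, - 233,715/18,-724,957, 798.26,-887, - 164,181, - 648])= [ -983, -892, - 887, -724,  -  648, - 233,  -  164,-427/16, - 116/5,715/18, 181, 506,798.26,  957 ] 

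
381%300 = 81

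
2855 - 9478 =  - 6623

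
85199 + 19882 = 105081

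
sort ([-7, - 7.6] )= [-7.6, - 7 ]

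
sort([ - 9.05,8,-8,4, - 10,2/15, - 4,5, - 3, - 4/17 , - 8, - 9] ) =[ - 10 , - 9.05, - 9, - 8,- 8,-4, - 3, - 4/17, 2/15,4,  5,8 ]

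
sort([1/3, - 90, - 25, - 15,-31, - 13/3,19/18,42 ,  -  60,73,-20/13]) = [ - 90, - 60, - 31, - 25, - 15, - 13/3, - 20/13, 1/3,  19/18,42,73 ] 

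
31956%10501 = 453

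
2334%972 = 390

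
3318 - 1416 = 1902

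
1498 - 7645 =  - 6147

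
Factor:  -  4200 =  - 2^3 * 3^1*5^2*7^1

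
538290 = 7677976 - 7139686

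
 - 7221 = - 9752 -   -  2531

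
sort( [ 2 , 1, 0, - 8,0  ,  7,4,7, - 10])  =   [ - 10 , - 8, 0,0,1, 2,4, 7,7]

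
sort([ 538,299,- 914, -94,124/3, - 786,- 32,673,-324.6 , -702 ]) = [ - 914,-786, - 702,- 324.6, - 94,-32,124/3 , 299,538,673]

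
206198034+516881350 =723079384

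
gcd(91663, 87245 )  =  1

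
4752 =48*99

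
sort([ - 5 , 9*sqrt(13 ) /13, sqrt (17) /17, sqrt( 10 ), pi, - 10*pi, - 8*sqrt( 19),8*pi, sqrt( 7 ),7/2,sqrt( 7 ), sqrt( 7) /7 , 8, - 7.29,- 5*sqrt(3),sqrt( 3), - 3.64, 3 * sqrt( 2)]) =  [ - 8*sqrt(19 ), - 10*pi,- 5*sqrt( 3 )  , - 7.29, - 5, - 3.64,  sqrt(17)/17 , sqrt(7) /7, sqrt ( 3), 9*sqrt(13) /13, sqrt( 7 ),sqrt(7), pi, sqrt( 10 ),  7/2, 3*sqrt(2), 8,  8*pi]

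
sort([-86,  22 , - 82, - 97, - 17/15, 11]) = [ - 97, - 86, - 82, - 17/15, 11,22 ]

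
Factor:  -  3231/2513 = -9/7= - 3^2*7^( - 1)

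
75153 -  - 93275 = 168428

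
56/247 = 56/247 = 0.23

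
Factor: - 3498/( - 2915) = 6/5 = 2^1  *  3^1*5^( - 1) 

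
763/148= 763/148= 5.16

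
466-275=191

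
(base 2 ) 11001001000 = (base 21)3DC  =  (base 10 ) 1608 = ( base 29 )1qd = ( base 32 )1I8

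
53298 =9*5922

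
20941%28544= 20941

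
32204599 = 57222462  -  25017863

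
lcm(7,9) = 63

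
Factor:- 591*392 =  - 2^3*3^1*7^2*197^1=- 231672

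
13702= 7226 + 6476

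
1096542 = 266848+829694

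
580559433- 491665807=88893626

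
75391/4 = 18847 +3/4 = 18847.75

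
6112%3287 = 2825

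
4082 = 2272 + 1810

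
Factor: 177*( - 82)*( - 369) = 5355666 = 2^1*3^3 * 41^2*59^1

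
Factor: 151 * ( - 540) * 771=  - 2^2*3^4* 5^1*151^1*257^1 = - 62867340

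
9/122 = 9/122 = 0.07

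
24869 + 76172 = 101041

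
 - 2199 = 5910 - 8109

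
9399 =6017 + 3382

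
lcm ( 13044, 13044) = 13044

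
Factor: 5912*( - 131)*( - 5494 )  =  2^4*41^1 * 67^1*131^1*739^1 = 4254949168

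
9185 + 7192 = 16377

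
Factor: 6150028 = 2^2*31^1*49597^1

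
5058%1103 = 646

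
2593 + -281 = 2312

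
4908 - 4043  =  865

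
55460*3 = 166380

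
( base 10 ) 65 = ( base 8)101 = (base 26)2d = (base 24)2h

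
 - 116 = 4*(-29) 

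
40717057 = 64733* 629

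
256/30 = 128/15  =  8.53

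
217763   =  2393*91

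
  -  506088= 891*(-568 ) 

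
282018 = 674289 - 392271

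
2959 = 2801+158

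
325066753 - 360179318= - 35112565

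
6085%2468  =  1149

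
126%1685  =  126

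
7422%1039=149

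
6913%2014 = 871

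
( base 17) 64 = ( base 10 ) 106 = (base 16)6A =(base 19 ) 5B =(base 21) 51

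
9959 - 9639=320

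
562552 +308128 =870680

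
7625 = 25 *305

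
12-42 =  - 30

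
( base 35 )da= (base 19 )159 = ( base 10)465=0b111010001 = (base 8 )721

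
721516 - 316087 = 405429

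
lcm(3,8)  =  24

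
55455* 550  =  30500250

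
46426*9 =417834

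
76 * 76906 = 5844856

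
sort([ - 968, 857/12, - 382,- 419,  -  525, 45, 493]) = [ - 968,-525, - 419, -382, 45, 857/12,493]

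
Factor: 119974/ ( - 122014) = -223^1*269^1*61007^( - 1 ) = - 59987/61007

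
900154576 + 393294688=1293449264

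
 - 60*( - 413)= 24780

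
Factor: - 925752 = -2^3*3^1*17^1*2269^1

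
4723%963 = 871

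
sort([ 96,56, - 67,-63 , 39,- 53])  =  [ - 67, - 63, - 53,39,  56,  96 ]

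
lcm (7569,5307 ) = 461709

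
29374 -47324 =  - 17950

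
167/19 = 167/19 = 8.79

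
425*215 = 91375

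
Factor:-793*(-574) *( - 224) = -2^6*7^2*13^1*41^1*61^1  =  - 101960768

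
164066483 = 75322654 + 88743829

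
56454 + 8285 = 64739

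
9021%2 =1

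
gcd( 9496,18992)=9496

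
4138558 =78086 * 53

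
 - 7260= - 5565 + -1695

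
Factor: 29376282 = 2^1* 3^1*13^1*31^1*12149^1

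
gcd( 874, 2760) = 46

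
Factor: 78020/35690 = 2^1*43^( - 1 ) * 47^1 = 94/43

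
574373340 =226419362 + 347953978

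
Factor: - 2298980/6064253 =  - 2^2*5^1 * 13^(  -  1) * 71^1 * 193^ ( - 1)*1619^1 * 2417^( - 1 ) 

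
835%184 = 99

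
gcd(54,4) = 2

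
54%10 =4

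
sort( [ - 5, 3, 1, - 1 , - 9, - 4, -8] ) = [ - 9, - 8, - 5, - 4, - 1,1,3]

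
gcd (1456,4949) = 7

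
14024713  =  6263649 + 7761064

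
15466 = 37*418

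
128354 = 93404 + 34950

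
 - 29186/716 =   -  41 +85/358 = -40.76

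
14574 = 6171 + 8403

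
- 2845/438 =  - 2845/438 = - 6.50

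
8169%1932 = 441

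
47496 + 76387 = 123883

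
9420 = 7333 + 2087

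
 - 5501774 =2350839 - 7852613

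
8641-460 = 8181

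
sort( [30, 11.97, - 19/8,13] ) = [ - 19/8, 11.97,13, 30]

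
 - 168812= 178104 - 346916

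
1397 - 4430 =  - 3033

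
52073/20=2603+13/20 = 2603.65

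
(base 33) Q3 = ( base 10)861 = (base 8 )1535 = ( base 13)513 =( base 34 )pb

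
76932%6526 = 5146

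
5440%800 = 640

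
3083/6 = 3083/6 = 513.83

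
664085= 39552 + 624533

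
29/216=29/216 = 0.13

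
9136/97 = 94 + 18/97 = 94.19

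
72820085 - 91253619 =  - 18433534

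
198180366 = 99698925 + 98481441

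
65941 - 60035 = 5906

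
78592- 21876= 56716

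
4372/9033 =4372/9033 = 0.48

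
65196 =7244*9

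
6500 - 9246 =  - 2746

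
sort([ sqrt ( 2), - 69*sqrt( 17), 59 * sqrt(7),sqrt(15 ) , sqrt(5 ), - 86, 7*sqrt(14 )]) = [-69 *sqrt( 17), - 86 , sqrt(2), sqrt ( 5 ), sqrt( 15), 7*sqrt( 14), 59*sqrt( 7)]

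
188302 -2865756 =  - 2677454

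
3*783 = 2349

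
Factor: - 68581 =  - 68581^1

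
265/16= 16+9/16 =16.56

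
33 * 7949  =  262317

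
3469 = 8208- 4739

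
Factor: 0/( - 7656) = 0^1 = 0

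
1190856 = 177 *6728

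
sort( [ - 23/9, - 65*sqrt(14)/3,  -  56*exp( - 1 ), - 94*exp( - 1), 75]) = [ - 65*sqrt( 14)/3, - 94*exp(-1), - 56*exp(-1), - 23/9,75]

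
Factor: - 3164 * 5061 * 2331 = -37326312324 = - 2^2*3^3*7^3*37^1*113^1 * 241^1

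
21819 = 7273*3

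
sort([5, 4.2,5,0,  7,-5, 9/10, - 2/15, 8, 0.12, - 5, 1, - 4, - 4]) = [ - 5, - 5, - 4, - 4, - 2/15,0,0.12,9/10, 1,4.2,5,5,7, 8] 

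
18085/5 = 3617 = 3617.00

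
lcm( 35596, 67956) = 747516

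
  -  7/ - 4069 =7/4069 = 0.00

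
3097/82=37+63/82= 37.77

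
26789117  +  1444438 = 28233555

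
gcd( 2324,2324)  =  2324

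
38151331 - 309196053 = - 271044722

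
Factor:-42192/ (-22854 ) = 2^3*3^1*13^( - 1)   =  24/13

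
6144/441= 2048/147 = 13.93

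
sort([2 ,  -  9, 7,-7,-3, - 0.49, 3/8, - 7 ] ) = [ - 9, - 7 ,-7, - 3,-0.49,3/8,2, 7]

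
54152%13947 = 12311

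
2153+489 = 2642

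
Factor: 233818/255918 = 529/579=3^( - 1 )*23^2*193^( - 1 )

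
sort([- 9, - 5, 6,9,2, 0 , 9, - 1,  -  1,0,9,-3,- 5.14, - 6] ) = [-9, -6,-5.14,-5, - 3, - 1, - 1,0,0,2,6, 9, 9,9] 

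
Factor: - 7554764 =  - 2^2*7^1*23^1*11731^1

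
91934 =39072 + 52862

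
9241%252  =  169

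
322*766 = 246652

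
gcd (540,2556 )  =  36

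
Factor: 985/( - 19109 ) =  - 5^1*97^( - 1) = - 5/97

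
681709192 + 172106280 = 853815472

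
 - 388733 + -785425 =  - 1174158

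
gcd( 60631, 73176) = 1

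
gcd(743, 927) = 1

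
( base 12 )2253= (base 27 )560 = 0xEDF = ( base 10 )3807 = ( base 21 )8d6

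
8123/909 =8 + 851/909 =8.94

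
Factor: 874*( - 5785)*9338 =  - 47213768420  =  -2^2 * 5^1*7^1*13^1*19^1 * 23^2* 29^1*89^1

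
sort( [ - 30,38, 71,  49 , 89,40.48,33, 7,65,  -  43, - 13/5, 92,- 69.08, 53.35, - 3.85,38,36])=[ - 69.08, - 43, - 30,  -  3.85, - 13/5, 7, 33,36, 38, 38, 40.48, 49, 53.35, 65, 71, 89, 92] 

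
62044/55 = 62044/55 = 1128.07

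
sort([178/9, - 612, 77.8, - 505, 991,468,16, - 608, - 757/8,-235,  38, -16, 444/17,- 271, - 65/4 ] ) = [ -612, - 608 ,-505,-271, - 235 , -757/8, - 65/4, - 16,  16 , 178/9,444/17,38  ,  77.8, 468,991]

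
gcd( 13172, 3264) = 4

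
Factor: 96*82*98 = 771456 =2^7*3^1*7^2*41^1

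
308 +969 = 1277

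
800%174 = 104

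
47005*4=188020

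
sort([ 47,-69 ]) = [ - 69,47 ] 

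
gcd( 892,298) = 2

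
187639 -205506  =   - 17867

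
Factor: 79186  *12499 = 2^1*17^2*29^1 * 137^1*431^1 = 989745814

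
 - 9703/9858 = -1+5/318 = - 0.98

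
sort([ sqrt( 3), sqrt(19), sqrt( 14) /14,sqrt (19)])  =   [sqrt( 14) /14,sqrt ( 3) , sqrt( 19),sqrt(19)]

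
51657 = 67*771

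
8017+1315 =9332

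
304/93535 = 304/93535= 0.00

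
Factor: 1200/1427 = 2^4*3^1*5^2*1427^( - 1)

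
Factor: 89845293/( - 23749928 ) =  - 2^( - 3 ) * 3^1*79^(-1 ) * 601^1*37579^( - 1)*49831^1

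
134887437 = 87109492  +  47777945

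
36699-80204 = -43505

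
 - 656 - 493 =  - 1149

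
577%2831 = 577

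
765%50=15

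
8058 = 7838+220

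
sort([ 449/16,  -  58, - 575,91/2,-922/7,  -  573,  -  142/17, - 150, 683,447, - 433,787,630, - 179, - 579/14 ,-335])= [ -575, - 573, - 433 , - 335, - 179 , - 150, - 922/7, - 58, - 579/14, - 142/17,449/16, 91/2,  447,630,683 , 787 ] 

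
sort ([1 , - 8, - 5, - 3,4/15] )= [- 8, - 5, - 3,4/15, 1 ]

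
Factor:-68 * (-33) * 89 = 2^2*3^1 * 11^1*17^1 * 89^1 = 199716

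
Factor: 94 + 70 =164 =2^2*41^1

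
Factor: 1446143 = 29^1*47^1*1061^1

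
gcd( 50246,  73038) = 518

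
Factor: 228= 2^2*3^1* 19^1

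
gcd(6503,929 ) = 929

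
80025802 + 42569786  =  122595588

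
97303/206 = 472 + 71/206 = 472.34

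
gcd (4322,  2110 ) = 2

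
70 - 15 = 55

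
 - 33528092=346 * ( - 96902)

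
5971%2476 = 1019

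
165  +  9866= 10031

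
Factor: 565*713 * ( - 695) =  - 5^2*23^1*31^1*113^1*139^1 = - 279977275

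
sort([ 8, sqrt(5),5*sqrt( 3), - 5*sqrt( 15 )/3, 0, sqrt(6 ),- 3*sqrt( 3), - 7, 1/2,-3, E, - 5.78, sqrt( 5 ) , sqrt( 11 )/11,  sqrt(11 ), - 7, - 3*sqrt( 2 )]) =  [ - 7, - 7, -5*sqrt(15 )/3, - 5.78, - 3  *  sqrt ( 3 ),-3* sqrt( 2),-3,0, sqrt(11 ) /11, 1/2, sqrt( 5 ),  sqrt( 5), sqrt(6), E, sqrt ( 11 ), 8, 5* sqrt( 3 )]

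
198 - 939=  - 741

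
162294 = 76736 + 85558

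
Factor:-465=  - 3^1*5^1*31^1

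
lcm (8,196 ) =392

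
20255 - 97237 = -76982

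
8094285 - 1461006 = 6633279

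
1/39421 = 1/39421 = 0.00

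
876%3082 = 876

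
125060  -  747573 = -622513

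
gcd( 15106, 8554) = 182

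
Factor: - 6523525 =  -  5^2*260941^1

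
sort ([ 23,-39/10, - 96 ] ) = [  -  96 , - 39/10, 23] 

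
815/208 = 3 + 191/208 = 3.92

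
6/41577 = 2/13859 = 0.00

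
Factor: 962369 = 19^1* 50651^1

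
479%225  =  29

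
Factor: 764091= 3^2 * 73^1*1163^1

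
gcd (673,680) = 1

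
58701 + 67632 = 126333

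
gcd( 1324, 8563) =1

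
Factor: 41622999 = 3^1 * 11^1 * 151^1*8353^1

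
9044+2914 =11958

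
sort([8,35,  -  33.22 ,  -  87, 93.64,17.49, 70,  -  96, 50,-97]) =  [ - 97, - 96, - 87,-33.22,8,17.49,35, 50, 70,  93.64]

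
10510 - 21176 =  - 10666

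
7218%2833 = 1552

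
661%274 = 113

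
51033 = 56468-5435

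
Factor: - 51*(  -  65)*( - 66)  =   - 2^1 *3^2*5^1*11^1*13^1*17^1 = - 218790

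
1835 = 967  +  868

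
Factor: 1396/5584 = 2^( - 2) = 1/4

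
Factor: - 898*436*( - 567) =2^3*3^4*7^1*109^1*449^1 = 221996376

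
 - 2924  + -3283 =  - 6207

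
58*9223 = 534934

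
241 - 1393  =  -1152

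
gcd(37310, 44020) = 10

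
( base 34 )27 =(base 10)75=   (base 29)2h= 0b1001011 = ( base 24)33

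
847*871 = 737737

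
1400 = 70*20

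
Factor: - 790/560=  - 2^( - 3)*7^( - 1 )*79^1 = -79/56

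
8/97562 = 4/48781 = 0.00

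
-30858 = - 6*5143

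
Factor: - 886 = - 2^1 * 443^1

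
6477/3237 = 2159/1079=2.00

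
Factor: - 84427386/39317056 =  - 2^( - 5)*3^1 * 17^( - 1)* 36137^( -1 )*14071231^1 = -42213693/19658528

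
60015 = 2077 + 57938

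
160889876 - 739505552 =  - 578615676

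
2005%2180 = 2005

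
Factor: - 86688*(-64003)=2^5*3^2*7^1*29^1*43^1*2207^1=5548292064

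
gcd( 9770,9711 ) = 1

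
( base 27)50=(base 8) 207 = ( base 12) b3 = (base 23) 5k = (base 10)135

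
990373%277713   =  157234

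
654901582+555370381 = 1210271963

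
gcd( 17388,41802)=6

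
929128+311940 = 1241068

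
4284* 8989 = 38508876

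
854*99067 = 84603218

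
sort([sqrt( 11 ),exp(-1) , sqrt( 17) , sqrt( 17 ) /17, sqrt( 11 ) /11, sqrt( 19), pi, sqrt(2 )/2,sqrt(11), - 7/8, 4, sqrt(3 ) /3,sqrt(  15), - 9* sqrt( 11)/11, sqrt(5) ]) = [ - 9*sqrt( 11)/11, - 7/8, sqrt( 17)/17, sqrt(11) /11, exp(- 1),sqrt (3 )/3 , sqrt( 2 ) /2, sqrt( 5 ), pi,  sqrt( 11), sqrt( 11) , sqrt( 15), 4, sqrt (17), sqrt(19) ]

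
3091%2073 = 1018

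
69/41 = 69/41 = 1.68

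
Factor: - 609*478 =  - 291102  =  - 2^1*3^1*7^1*29^1*239^1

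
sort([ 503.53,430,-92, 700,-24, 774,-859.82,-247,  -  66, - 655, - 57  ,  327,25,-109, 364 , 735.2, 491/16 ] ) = [ - 859.82,- 655,  -  247 ,-109,-92,-66, - 57 , - 24,25,491/16, 327,364,430,  503.53, 700,735.2, 774]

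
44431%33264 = 11167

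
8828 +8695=17523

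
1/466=1/466  =  0.00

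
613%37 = 21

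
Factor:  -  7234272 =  - 2^5*3^4*2791^1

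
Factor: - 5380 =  - 2^2*5^1*269^1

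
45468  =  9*5052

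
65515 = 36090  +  29425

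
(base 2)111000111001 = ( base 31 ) 3OE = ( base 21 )858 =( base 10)3641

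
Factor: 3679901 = 19^1 * 193679^1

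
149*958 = 142742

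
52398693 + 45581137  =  97979830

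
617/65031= 617/65031 = 0.01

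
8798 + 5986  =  14784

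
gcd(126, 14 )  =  14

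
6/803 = 6/803 = 0.01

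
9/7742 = 9/7742 = 0.00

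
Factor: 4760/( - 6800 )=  - 2^ (-1)* 5^( - 1)*7^1 = -7/10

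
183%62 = 59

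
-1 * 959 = -959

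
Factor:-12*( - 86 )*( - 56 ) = -2^6*3^1*7^1*43^1 =-  57792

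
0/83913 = 0 = 0.00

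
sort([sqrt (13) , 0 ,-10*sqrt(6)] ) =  [ - 10*sqrt( 6), 0,sqrt (13) ]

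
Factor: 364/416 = 2^( - 3)*7^1 = 7/8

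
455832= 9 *50648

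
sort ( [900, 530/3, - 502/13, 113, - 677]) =[ - 677, - 502/13,113 , 530/3, 900]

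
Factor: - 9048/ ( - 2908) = 2^1*3^1*13^1 *29^1*727^( - 1 ) = 2262/727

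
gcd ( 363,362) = 1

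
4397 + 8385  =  12782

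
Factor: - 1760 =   -  2^5*5^1*  11^1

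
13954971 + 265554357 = 279509328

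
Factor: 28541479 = 773^1 * 36923^1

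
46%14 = 4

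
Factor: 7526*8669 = 65242894 = 2^1*53^1*71^1 * 8669^1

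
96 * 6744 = 647424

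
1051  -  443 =608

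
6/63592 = 3/31796 =0.00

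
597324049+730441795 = 1327765844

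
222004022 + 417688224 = 639692246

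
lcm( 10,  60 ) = 60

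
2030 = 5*406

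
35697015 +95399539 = 131096554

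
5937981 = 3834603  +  2103378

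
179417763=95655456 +83762307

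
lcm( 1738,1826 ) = 144254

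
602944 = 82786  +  520158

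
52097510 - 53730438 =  - 1632928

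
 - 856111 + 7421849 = 6565738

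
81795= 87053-5258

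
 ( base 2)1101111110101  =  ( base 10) 7157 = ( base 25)bb7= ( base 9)10732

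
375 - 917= - 542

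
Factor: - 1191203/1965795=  - 3^(-1)*5^( - 1)*17^ (- 1)*593^( - 1 )*91631^1 = - 91631/151215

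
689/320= 689/320= 2.15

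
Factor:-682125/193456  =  - 2^( - 4)*3^1*5^3*17^1  *113^( - 1)   =  -  6375/1808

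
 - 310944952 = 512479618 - 823424570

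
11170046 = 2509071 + 8660975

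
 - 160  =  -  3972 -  - 3812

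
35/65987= 35/65987 = 0.00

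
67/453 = 67/453 = 0.15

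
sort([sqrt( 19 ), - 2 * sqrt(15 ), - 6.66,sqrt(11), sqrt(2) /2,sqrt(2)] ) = [ - 2*sqrt ( 15 ), - 6.66 , sqrt( 2 ) /2, sqrt( 2 ),sqrt(11) , sqrt( 19 ) ]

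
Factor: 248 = 2^3*31^1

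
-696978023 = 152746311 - 849724334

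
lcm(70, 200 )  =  1400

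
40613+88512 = 129125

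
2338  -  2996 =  - 658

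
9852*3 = 29556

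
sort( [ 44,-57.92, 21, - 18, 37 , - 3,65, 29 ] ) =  [ - 57.92, - 18, - 3, 21, 29,37, 44, 65] 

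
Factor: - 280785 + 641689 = 2^3*197^1*229^1 = 360904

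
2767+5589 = 8356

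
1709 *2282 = 3899938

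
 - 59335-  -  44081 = -15254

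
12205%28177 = 12205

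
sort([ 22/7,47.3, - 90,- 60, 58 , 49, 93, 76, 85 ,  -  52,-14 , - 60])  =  [-90, - 60,-60,-52,- 14,  22/7 , 47.3, 49, 58,76, 85, 93 ] 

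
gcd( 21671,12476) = 1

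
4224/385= 384/35 = 10.97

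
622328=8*77791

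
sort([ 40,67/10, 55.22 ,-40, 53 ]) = [ - 40,  67/10, 40,  53, 55.22] 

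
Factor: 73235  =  5^1 * 97^1*151^1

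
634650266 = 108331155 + 526319111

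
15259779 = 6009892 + 9249887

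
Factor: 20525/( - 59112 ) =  - 25/72 = -2^ (-3 )*3^( - 2)*5^2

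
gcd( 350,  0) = 350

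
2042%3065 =2042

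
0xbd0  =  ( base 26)4C8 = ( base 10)3024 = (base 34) 2kw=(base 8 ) 5720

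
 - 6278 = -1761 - 4517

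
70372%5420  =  5332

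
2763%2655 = 108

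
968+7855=8823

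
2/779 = 2/779 = 0.00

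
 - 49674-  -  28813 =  - 20861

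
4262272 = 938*4544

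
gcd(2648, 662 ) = 662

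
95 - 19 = 76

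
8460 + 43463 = 51923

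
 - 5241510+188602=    - 5052908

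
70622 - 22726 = 47896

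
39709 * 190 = 7544710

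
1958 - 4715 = -2757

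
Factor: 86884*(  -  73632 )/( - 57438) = 1066240448/9573 = 2^6* 3^ ( - 1) * 7^1* 13^1 * 29^1*59^1*107^1*3191^(-1) 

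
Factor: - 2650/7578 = -1325/3789 = -3^(  -  2)*5^2*53^1*421^(-1)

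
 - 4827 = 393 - 5220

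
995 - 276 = 719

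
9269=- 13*(  -  713 ) 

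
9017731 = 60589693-51571962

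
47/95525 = 47/95525=0.00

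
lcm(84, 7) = 84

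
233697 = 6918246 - 6684549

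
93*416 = 38688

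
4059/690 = 5 +203/230 = 5.88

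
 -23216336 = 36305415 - 59521751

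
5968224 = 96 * 62169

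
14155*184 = 2604520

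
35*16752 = 586320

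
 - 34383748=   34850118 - 69233866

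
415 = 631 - 216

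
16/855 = 16/855  =  0.02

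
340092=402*846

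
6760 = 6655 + 105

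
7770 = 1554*5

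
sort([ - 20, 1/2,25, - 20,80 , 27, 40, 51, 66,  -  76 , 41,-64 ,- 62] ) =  [ - 76, - 64,-62, - 20, - 20,1/2,  25, 27,40, 41,51,66 , 80]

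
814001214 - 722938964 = 91062250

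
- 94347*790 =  - 74534130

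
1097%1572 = 1097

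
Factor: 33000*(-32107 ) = -2^3*3^1* 5^3*11^1*97^1*331^1 = - 1059531000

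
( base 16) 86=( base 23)5j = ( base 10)134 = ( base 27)4Q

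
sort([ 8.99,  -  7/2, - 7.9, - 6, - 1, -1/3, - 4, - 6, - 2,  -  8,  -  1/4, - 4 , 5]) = [-8, - 7.9 , - 6, - 6, - 4 , - 4, - 7/2, - 2, - 1, - 1/3, - 1/4,5, 8.99]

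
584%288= 8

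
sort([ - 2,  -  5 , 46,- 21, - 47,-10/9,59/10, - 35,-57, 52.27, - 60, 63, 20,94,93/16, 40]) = [-60, - 57,  -  47, -35,-21, - 5,-2, - 10/9, 93/16, 59/10, 20,40, 46 , 52.27,63,94 ] 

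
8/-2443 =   -  1 + 2435/2443 = - 0.00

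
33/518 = 33/518 = 0.06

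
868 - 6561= -5693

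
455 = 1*455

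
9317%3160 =2997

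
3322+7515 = 10837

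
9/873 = 1/97 = 0.01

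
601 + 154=755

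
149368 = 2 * 74684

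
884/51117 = 884/51117  =  0.02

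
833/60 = 833/60 = 13.88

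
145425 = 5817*25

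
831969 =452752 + 379217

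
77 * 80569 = 6203813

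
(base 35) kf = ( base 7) 2041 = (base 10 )715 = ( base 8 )1313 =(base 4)23023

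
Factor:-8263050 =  -2^1 * 3^1*5^2 * 31^1*1777^1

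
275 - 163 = 112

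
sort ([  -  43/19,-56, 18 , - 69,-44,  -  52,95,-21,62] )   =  [ - 69, - 56, - 52,-44,-21,-43/19, 18, 62, 95]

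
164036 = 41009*4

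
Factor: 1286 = 2^1*643^1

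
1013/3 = 337 + 2/3 = 337.67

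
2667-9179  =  - 6512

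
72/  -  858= - 1 + 131/143 = - 0.08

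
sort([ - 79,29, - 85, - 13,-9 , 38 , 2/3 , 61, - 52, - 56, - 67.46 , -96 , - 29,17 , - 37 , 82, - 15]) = [ - 96 , - 85, - 79 , - 67.46, - 56,-52, - 37,-29 ,  -  15, - 13, - 9,2/3,17, 29, 38,  61,82]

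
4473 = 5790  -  1317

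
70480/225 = 14096/45 = 313.24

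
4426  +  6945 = 11371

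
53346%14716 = 9198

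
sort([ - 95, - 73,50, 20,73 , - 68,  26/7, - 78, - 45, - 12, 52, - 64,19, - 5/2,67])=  [ - 95,-78,- 73, - 68, - 64, - 45, - 12, - 5/2,26/7,19, 20, 50,52, 67 , 73]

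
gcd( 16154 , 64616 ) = 16154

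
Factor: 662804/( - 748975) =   -  2^2*5^( - 2 )*29959^( -1) * 165701^1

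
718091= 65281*11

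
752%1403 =752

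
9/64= 9/64=0.14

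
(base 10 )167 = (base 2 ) 10100111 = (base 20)87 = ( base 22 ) 7D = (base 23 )76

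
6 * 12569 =75414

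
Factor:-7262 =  - 2^1*3631^1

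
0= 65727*0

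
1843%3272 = 1843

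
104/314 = 52/157 = 0.33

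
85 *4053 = 344505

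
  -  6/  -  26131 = 6/26131 = 0.00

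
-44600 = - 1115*40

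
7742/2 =3871=   3871.00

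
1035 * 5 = 5175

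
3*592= 1776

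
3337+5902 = 9239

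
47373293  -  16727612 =30645681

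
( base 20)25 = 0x2d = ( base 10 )45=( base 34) 1b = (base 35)1a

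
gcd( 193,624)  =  1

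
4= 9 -5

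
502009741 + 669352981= 1171362722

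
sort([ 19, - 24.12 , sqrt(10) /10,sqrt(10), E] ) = [ - 24.12,sqrt( 10 ) /10,E , sqrt( 10 ),19 ] 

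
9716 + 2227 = 11943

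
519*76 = 39444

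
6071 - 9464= - 3393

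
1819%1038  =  781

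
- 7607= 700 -8307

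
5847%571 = 137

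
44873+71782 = 116655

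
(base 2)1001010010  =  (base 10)594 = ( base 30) jo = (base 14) 306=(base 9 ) 730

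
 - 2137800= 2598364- 4736164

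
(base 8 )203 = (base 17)7C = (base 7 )245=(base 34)3T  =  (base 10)131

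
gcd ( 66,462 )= 66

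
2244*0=0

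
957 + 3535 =4492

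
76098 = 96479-20381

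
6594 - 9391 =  - 2797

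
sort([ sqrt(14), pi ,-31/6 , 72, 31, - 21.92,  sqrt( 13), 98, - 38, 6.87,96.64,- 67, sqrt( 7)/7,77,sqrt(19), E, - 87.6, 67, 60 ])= [ -87.6, - 67, - 38, - 21.92, - 31/6,sqrt(7)/7,E,pi,sqrt(13 ),sqrt(14), sqrt(19 ), 6.87, 31,60,67,72, 77, 96.64, 98]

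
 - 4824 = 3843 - 8667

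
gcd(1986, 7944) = 1986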